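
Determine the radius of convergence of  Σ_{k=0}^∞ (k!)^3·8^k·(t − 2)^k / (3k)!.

R = 27/8

By the ratio test, |a_{k+1}/a_k| = (k+1)³/[(3k+1)·(3k+2)·(3k+3)] · 8 → 8/27.
Hence the series converges for |t − 2| < 1/(8/27) = 27/8, so the radius of convergence is 27/8.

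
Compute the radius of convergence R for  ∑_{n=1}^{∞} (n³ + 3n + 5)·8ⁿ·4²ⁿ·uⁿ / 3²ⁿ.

The ratio of consecutive coefficients is [((n+1)³ + 3(n+1) + 5)/(n³ + 3n + 5)] · 8·16/9 → 128/9.
Convergence for |u| · 128/9 < 1, i.e. |u| < 9/128. So R = 9/128.

R = 9/128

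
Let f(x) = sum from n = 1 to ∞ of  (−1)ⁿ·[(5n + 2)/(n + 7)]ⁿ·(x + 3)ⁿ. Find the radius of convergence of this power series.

Applying the root test, |a_n|^(1/n) = (5n + 2)/(n + 7) → 5.
The series converges when 5 · |x + 3| < 1, giving R = 1/5.

R = 1/5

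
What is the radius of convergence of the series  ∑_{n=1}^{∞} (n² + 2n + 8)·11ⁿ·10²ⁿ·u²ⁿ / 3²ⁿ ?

R = 3√11/110

Apply the ratio test: |a_{n+1}| / |a_n| = [((n+1)² + 2(n+1) + 8)/(n² + 2n + 8)] · 11·100/9, which tends to 1100/9 as n → ∞.
Since the exponent of u increases by 2 each term, convergence requires |u|² < 9/1100, hence R = 3√11/110.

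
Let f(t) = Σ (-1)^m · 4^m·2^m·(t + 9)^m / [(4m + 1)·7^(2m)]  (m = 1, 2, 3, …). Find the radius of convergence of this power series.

R = 49/8

The ratio of consecutive coefficients is [(4m + 1)/(4(m+1) + 1)] · 4·2/49 → 8/49.
Convergence for |t + 9| · 8/49 < 1, i.e. |t + 9| < 49/8. So R = 49/8.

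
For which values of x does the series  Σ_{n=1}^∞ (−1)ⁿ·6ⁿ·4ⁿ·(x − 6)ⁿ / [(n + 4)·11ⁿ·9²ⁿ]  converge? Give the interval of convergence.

(-249/8, 345/8]

The ratio of consecutive coefficients is [(n + 4)/((n+1) + 4)] · 6·4/(11·81) → 8/297.
Hence the series converges for |x − 6| < 1/(8/297) = 297/8, so the radius of convergence is 297/8.
Endpoint x = 345/8: convergence follows from the alternating series test (terms decrease monotonically to 0).
When x = -249/8, the terms behave like c/n; limit comparison with the harmonic series gives divergence.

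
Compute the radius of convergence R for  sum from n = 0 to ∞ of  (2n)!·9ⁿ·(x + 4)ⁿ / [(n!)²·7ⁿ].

R = 7/36

Apply the ratio test: |a_{n+1}| / |a_n| = (2n+1)·(2n+2)/(n+1)² · 9/7, which tends to 36/7 as n → ∞.
Thus R = 1/(36/7) = 7/36.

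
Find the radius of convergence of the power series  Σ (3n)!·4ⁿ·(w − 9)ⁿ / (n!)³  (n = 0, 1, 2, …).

By the ratio test, |a_{n+1}/a_n| = (3n+1)·(3n+2)·(3n+3)/(n+1)³ · 4 → 108.
Convergence for |w − 9| · 108 < 1, i.e. |w − 9| < 1/108. So R = 1/108.

R = 1/108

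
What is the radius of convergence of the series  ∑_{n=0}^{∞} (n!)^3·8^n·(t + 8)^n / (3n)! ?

Ratio test: |a_{n+1}/a_n| = (n+1)³/[(3n+1)·(3n+2)·(3n+3)] · 8 → 8/27 as n → ∞.
Convergence for |t + 8| · 8/27 < 1, i.e. |t + 8| < 27/8. So R = 27/8.

R = 27/8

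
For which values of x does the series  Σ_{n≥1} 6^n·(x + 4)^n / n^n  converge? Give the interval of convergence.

(−∞, ∞)

Root test: |a_n|^(1/n) = 6/n → 0.
The limit is 0 for every x, so R = ∞.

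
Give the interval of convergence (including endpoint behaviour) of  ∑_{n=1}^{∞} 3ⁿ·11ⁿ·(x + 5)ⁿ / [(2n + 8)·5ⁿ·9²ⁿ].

Ratio test: |a_{n+1}/a_n| = [(2n + 8)/(2(n+1) + 8)] · 3·11/(5·81) → 11/135 as n → ∞.
The series converges when 11/135 · |x + 5| < 1, giving R = 135/11.
At x = 80/11: the terms behave like c/n; limit comparison with the harmonic series gives divergence.
When x = -190/11, the terms alternate in sign and decrease monotonically to 0 in absolute value (size ~ c/n), so the alternating series test gives convergence.

[-190/11, 80/11)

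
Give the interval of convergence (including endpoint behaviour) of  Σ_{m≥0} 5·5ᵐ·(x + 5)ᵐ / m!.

(−∞, ∞)

By the ratio test, |a_{m+1}/a_m| = 5/5 · 5 · 1/(m+1) → 0.
The ratio tends to 0 regardless of x, hence R = ∞.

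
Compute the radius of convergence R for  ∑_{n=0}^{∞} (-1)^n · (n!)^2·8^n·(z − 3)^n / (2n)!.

Apply the ratio test: |a_{n+1}| / |a_n| = (n+1)²/[(2n+1)·(2n+2)] · 8, which tends to 2 as n → ∞.
The series converges when 2 · |z − 3| < 1, giving R = 1/2.

R = 1/2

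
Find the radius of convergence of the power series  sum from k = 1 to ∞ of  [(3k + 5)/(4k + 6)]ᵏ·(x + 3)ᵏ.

By the Cauchy root test, |a_k|^(1/k) = (3k + 5)/(4k + 6) → 3/4.
The series converges when 3/4 · |x + 3| < 1, giving R = 4/3.

R = 4/3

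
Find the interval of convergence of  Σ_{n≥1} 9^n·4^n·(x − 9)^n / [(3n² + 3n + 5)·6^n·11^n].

The ratio of consecutive coefficients is [(3n² + 3n + 5)/(3(n+1)² + 3(n+1) + 5)] · 9·4/(6·11) → 6/11.
Thus R = 1/(6/11) = 11/6.
At x = 65/6: the terms are on the order of 1/n², so the series converges absolutely by comparison with the p-series (p = 2 > 1).
At x = 43/6: absolute convergence follows by limit comparison with Σ 1/n².

[43/6, 65/6]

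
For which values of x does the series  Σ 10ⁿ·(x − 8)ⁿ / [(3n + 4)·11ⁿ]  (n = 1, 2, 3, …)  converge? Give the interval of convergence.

Apply the ratio test: |a_{n+1}| / |a_n| = [(3n + 4)/(3(n+1) + 4)] · 10/11, which tends to 10/11 as n → ∞.
Thus R = 1/(10/11) = 11/10.
Endpoint x = 91/10: comparison with the harmonic series Σ 1/n shows the series diverges.
At x = 69/10: an alternating series whose terms decrease to 0 in absolute value, so it converges by the Leibniz criterion.

[69/10, 91/10)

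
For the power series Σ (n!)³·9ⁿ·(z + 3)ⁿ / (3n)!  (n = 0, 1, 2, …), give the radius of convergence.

R = 3

Apply the ratio test: |a_{n+1}| / |a_n| = (n+1)³/[(3n+1)·(3n+2)·(3n+3)] · 9, which tends to 1/3 as n → ∞.
The series converges when 1/3 · |z + 3| < 1, giving R = 3.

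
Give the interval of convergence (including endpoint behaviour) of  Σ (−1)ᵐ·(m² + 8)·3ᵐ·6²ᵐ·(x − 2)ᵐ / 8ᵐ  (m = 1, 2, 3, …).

Ratio test: |a_{m+1}/a_m| = [((m+1)² + 8)/(m² + 8)] · 3·36/8 → 27/2 as m → ∞.
The series converges when 27/2 · |x − 2| < 1, giving R = 2/27.
When x = 56/27, the terms have absolute value of order m², which does not tend to 0, so the series diverges by the divergence test.
At x = 52/27: the terms have absolute value of order m², which does not tend to 0, so the series diverges by the divergence test.

(52/27, 56/27)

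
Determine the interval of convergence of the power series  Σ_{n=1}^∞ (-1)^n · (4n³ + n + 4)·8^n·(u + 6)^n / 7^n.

Ratio test: |a_{n+1}/a_n| = [(4(n+1)³ + (n+1) + 4)/(4n³ + n + 4)] · 8/7 → 8/7 as n → ∞.
The series converges when 8/7 · |u + 6| < 1, giving R = 7/8.
Check u = -41/8: the terms have absolute value of order n³, which does not tend to 0, so the series diverges by the divergence test.
Check u = -55/8: the terms have absolute value of order n³, which does not tend to 0, so the series diverges by the divergence test.

(-55/8, -41/8)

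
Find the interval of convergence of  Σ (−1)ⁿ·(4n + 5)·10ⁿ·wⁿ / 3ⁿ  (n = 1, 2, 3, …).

Ratio test: |a_{n+1}/a_n| = [(4(n+1) + 5)/(4n + 5)] · 10/3 → 10/3 as n → ∞.
Thus R = 1/(10/3) = 3/10.
Endpoint w = 3/10: the terms have absolute value of order n, which does not tend to 0, so the series diverges by the divergence test.
At w = -3/10: the terms do not tend to 0, so the series diverges.

(-3/10, 3/10)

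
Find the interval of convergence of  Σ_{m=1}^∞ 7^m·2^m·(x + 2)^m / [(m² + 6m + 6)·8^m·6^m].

[-38/7, 10/7]

By the ratio test, |a_{m+1}/a_m| = [(m² + 6m + 6)/((m+1)² + 6(m+1) + 6)] · 7·2/(8·6) → 7/24.
Hence the series converges for |x + 2| < 1/(7/24) = 24/7, so the radius of convergence is 24/7.
Check x = 10/7: the terms are on the order of 1/m², so the series converges absolutely by comparison with the p-series (p = 2 > 1).
Endpoint x = -38/7: the terms are on the order of 1/m², so the series converges absolutely by comparison with the p-series (p = 2 > 1).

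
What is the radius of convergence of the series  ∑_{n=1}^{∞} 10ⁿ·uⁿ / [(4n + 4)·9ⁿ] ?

Ratio test: |a_{n+1}/a_n| = [(4n + 4)/(4(n+1) + 4)] · 10/9 → 10/9 as n → ∞.
Thus R = 1/(10/9) = 9/10.

R = 9/10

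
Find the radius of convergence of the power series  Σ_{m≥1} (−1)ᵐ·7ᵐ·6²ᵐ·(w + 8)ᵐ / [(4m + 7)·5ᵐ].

Apply the ratio test: |a_{m+1}| / |a_m| = [(4m + 7)/(4(m+1) + 7)] · 7·36/5, which tends to 252/5 as m → ∞.
Thus R = 1/(252/5) = 5/252.

R = 5/252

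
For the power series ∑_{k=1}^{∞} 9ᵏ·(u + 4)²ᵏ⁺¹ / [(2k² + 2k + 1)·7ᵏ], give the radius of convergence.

R = √7/3

The ratio of consecutive coefficients is [(2k² + 2k + 1)/(2(k+1)² + 2(k+1) + 1)] · 9/7 → 9/7.
Since the exponent of (u + 4) increases by 2 each term, convergence requires |u + 4|² < 7/9, hence R = √7/3.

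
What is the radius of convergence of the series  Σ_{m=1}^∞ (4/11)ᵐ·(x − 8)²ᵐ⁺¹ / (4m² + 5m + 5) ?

The ratio of consecutive coefficients is [(4m² + 5m + 5)/(4(m+1)² + 5(m+1) + 5)] · 4/11 → 4/11.
Since the exponent of (x − 8) increases by 2 each term, convergence requires |x − 8|² < 11/4, hence R = √11/2.

R = √11/2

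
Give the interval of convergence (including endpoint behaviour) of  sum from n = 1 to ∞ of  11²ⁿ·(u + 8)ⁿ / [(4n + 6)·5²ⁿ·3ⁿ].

The ratio of consecutive coefficients is [(4n + 6)/(4(n+1) + 6)] · 121/(25·3) → 121/75.
Hence the series converges for |u + 8| < 1/(121/75) = 75/121, so the radius of convergence is 75/121.
Endpoint u = -893/121: the terms behave like c/n; limit comparison with the harmonic series gives divergence.
Check u = -1043/121: convergence follows from the alternating series test (terms decrease monotonically to 0).

[-1043/121, -893/121)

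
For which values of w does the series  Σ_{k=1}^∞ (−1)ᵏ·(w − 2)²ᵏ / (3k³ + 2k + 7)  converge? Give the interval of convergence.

[1, 3]

Ratio test: |a_{k+1}/a_k| = (3k³ + 2k + 7)/(3(k+1)³ + 2(k+1) + 7) → 1 as k → ∞.
Writing y = (w − 2)², the series in y has radius 1, so |w − 2| < √(1) = 1 and R = 1.
At w = 3: absolute convergence follows by limit comparison with Σ 1/k³.
At w = 1: the series is dominated by a constant times Σ 1/k³, which converges (p = 3 > 1).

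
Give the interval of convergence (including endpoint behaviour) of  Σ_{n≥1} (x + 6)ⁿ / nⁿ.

(−∞, ∞)

By the Cauchy root test, |a_n|^(1/n) = 1/n → 0.
The limit is 0 for every x, so R = ∞.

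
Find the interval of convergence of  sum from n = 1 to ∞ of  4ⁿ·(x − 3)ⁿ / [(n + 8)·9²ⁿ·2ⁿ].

[-75/2, 87/2)

By the ratio test, |a_{n+1}/a_n| = [(n + 8)/((n+1) + 8)] · 4/(81·2) → 2/81.
Hence the series converges for |x − 3| < 1/(2/81) = 81/2, so the radius of convergence is 81/2.
When x = 87/2, the terms are asymptotic to a nonzero constant times 1/n, so the series diverges by limit comparison with Σ 1/n.
At x = -75/2: the terms alternate in sign and decrease monotonically to 0 in absolute value (size ~ c/n), so the alternating series test gives convergence.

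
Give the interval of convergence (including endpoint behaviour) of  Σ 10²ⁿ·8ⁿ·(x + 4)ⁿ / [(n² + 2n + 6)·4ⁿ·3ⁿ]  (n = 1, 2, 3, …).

By the ratio test, |a_{n+1}/a_n| = [(n² + 2n + 6)/((n+1)² + 2(n+1) + 6)] · 100·8/(4·3) → 200/3.
Convergence for |x + 4| · 200/3 < 1, i.e. |x + 4| < 3/200. So R = 3/200.
At x = -797/200: the series is dominated by a constant times Σ 1/n², which converges (p = 2 > 1).
When x = -803/200, the terms are on the order of 1/n², so the series converges absolutely by comparison with the p-series (p = 2 > 1).

[-803/200, -797/200]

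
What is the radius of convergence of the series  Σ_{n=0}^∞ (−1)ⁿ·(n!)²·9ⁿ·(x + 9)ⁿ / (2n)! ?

R = 4/9

Apply the ratio test: |a_{n+1}| / |a_n| = (n+1)²/[(2n+1)·(2n+2)] · 9, which tends to 9/4 as n → ∞.
The series converges when 9/4 · |x + 9| < 1, giving R = 4/9.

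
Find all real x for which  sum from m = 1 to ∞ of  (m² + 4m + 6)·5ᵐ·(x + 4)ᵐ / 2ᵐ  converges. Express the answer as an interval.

(-22/5, -18/5)

The ratio of consecutive coefficients is [((m+1)² + 4(m+1) + 6)/(m² + 4m + 6)] · 5/2 → 5/2.
Hence the series converges for |x + 4| < 1/(5/2) = 2/5, so the radius of convergence is 2/5.
At x = -18/5: the m-th term does not approach 0; divergence by the term test.
Endpoint x = -22/5: the terms have absolute value of order m², which does not tend to 0, so the series diverges by the divergence test.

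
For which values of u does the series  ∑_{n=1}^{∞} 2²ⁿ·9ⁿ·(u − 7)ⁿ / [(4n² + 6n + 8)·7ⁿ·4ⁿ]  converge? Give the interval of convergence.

[56/9, 70/9]

The ratio of consecutive coefficients is [(4n² + 6n + 8)/(4(n+1)² + 6(n+1) + 8)] · 4·9/(7·4) → 9/7.
Convergence for |u − 7| · 9/7 < 1, i.e. |u − 7| < 7/9. So R = 7/9.
At u = 70/9: absolute convergence follows by limit comparison with Σ 1/n².
At u = 56/9: the terms are on the order of 1/n², so the series converges absolutely by comparison with the p-series (p = 2 > 1).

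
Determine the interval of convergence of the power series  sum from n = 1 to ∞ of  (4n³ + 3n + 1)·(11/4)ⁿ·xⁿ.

Apply the ratio test: |a_{n+1}| / |a_n| = [(4(n+1)³ + 3(n+1) + 1)/(4n³ + 3n + 1)] · 11/4, which tends to 11/4 as n → ∞.
The series converges when 11/4 · |x| < 1, giving R = 4/11.
Endpoint x = 4/11: the n-th term does not approach 0; divergence by the term test.
At x = -4/11: the terms have absolute value of order n³, which does not tend to 0, so the series diverges by the divergence test.

(-4/11, 4/11)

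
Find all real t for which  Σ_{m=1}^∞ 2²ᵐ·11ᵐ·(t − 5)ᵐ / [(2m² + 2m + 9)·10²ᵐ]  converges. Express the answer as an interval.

[30/11, 80/11]

Apply the ratio test: |a_{m+1}| / |a_m| = [(2m² + 2m + 9)/(2(m+1)² + 2(m+1) + 9)] · 4·11/100, which tends to 11/25 as m → ∞.
Convergence for |t − 5| · 11/25 < 1, i.e. |t − 5| < 25/11. So R = 25/11.
Endpoint t = 80/11: the series is dominated by a constant times Σ 1/m², which converges (p = 2 > 1).
Endpoint t = 30/11: the terms are on the order of 1/m², so the series converges absolutely by comparison with the p-series (p = 2 > 1).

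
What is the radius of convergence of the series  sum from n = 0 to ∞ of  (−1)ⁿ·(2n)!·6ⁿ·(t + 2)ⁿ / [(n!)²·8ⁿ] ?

By the ratio test, |a_{n+1}/a_n| = (2n+1)·(2n+2)/(n+1)² · 6/8 → 3.
Hence the series converges for |t + 2| < 1/(3) = 1/3, so the radius of convergence is 1/3.

R = 1/3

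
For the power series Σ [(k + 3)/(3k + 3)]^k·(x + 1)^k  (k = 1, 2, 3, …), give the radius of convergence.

R = 3

Root test: |a_k|^(1/k) = (k + 3)/(3k + 3) → 1/3.
The series converges when 1/3 · |x + 1| < 1, giving R = 3.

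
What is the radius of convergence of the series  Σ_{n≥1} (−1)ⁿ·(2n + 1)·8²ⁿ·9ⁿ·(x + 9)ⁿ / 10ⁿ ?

R = 5/288

By the ratio test, |a_{n+1}/a_n| = [(2(n+1) + 1)/(2n + 1)] · 64·9/10 → 288/5.
Hence the series converges for |x + 9| < 1/(288/5) = 5/288, so the radius of convergence is 5/288.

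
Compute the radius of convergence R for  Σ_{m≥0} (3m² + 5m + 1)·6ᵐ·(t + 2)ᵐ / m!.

R = ∞

Ratio test: |a_{m+1}/a_m| = (3(m+1)² + 5(m+1) + 1)/(3m² + 5m + 1) · 6 · 1/(m+1) → 0 as m → ∞.
The ratio tends to 0 regardless of t, hence R = ∞.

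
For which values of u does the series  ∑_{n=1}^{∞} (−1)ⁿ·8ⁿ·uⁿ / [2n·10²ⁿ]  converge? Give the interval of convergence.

(-25/2, 25/2]

By the ratio test, |a_{n+1}/a_n| = [2n/2(n+1)] · 8/100 → 2/25.
The series converges when 2/25 · |u| < 1, giving R = 25/2.
Endpoint u = 25/2: an alternating series whose terms decrease to 0 in absolute value, so it converges by the Leibniz criterion.
At u = -25/2: comparison with the harmonic series Σ 1/n shows the series diverges.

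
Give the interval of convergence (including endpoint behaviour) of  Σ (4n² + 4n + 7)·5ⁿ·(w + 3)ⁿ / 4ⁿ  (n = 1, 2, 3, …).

Ratio test: |a_{n+1}/a_n| = [(4(n+1)² + 4(n+1) + 7)/(4n² + 4n + 7)] · 5/4 → 5/4 as n → ∞.
Convergence for |w + 3| · 5/4 < 1, i.e. |w + 3| < 4/5. So R = 4/5.
Check w = -11/5: the terms do not tend to 0, so the series diverges.
When w = -19/5, the n-th term does not approach 0; divergence by the term test.

(-19/5, -11/5)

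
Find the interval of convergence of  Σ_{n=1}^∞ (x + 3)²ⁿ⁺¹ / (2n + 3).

By the ratio test, |a_{n+1}/a_n| = (2n + 3)/(2(n+1) + 3) → 1.
Writing y = (x + 3)², the series in y has radius 1, so |x + 3| < √(1) = 1 and R = 1.
Check x = -2: the terms are asymptotic to a nonzero constant times 1/n, so the series diverges by limit comparison with Σ 1/n.
Check x = -4: the terms behave like c/n; limit comparison with the harmonic series gives divergence.

(-4, -2)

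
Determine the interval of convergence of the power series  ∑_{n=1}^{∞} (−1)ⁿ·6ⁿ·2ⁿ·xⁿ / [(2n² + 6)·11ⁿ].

[-11/12, 11/12]

Apply the ratio test: |a_{n+1}| / |a_n| = [(2n² + 6)/(2(n+1)² + 6)] · 6·2/11, which tends to 12/11 as n → ∞.
Thus R = 1/(12/11) = 11/12.
When x = 11/12, the series is dominated by a constant times Σ 1/n², which converges (p = 2 > 1).
Check x = -11/12: the terms are on the order of 1/n², so the series converges absolutely by comparison with the p-series (p = 2 > 1).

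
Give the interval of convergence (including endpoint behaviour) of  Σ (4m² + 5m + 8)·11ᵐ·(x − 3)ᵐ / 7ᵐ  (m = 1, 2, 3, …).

Ratio test: |a_{m+1}/a_m| = [(4(m+1)² + 5(m+1) + 8)/(4m² + 5m + 8)] · 11/7 → 11/7 as m → ∞.
Thus R = 1/(11/7) = 7/11.
Check x = 40/11: the m-th term does not approach 0; divergence by the term test.
Check x = 26/11: the terms have absolute value of order m², which does not tend to 0, so the series diverges by the divergence test.

(26/11, 40/11)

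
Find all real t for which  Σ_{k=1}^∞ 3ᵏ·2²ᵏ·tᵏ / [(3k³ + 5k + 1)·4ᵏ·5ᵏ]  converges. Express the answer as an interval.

By the ratio test, |a_{k+1}/a_k| = [(3k³ + 5k + 1)/(3(k+1)³ + 5(k+1) + 1)] · 3·4/(4·5) → 3/5.
Thus R = 1/(3/5) = 5/3.
Endpoint t = 5/3: the series is dominated by a constant times Σ 1/k³, which converges (p = 3 > 1).
Check t = -5/3: the series is dominated by a constant times Σ 1/k³, which converges (p = 3 > 1).

[-5/3, 5/3]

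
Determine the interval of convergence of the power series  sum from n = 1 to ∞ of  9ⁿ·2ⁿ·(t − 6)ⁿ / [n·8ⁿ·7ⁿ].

Apply the ratio test: |a_{n+1}| / |a_n| = [n/(n+1)] · 9·2/(8·7), which tends to 9/28 as n → ∞.
The series converges when 9/28 · |t − 6| < 1, giving R = 28/9.
At t = 82/9: comparison with the harmonic series Σ 1/n shows the series diverges.
Endpoint t = 26/9: the terms alternate in sign and decrease monotonically to 0 in absolute value (size ~ c/n), so the alternating series test gives convergence.

[26/9, 82/9)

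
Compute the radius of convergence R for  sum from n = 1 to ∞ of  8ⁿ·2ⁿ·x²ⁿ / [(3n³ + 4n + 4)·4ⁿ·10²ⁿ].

The ratio of consecutive coefficients is [(3n³ + 4n + 4)/(3(n+1)³ + 4(n+1) + 4)] · 8·2/(4·100) → 1/25.
Since the exponent of x increases by 2 each term, convergence requires |x|² < 25, hence R = 5.

R = 5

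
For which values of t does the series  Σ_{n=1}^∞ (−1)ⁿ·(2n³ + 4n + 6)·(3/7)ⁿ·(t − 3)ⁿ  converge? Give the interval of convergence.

(2/3, 16/3)

Apply the ratio test: |a_{n+1}| / |a_n| = [(2(n+1)³ + 4(n+1) + 6)/(2n³ + 4n + 6)] · 3/7, which tends to 3/7 as n → ∞.
Convergence for |t − 3| · 3/7 < 1, i.e. |t − 3| < 7/3. So R = 7/3.
Check t = 16/3: the terms do not tend to 0, so the series diverges.
When t = 2/3, the terms do not tend to 0, so the series diverges.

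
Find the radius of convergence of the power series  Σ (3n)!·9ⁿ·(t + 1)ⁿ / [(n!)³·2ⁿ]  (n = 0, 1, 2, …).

The ratio of consecutive coefficients is (3n+1)·(3n+2)·(3n+3)/(n+1)³ · 9/2 → 243/2.
Thus R = 1/(243/2) = 2/243.

R = 2/243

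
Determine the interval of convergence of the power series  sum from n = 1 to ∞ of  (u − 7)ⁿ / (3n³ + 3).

[6, 8]

Apply the ratio test: |a_{n+1}| / |a_n| = (3n³ + 3)/(3(n+1)³ + 3), which tends to 1 as n → ∞.
So the series converges when |u − 7| < 1 and diverges when |u − 7| > 1; R = 1.
At u = 8: absolute convergence follows by limit comparison with Σ 1/n³.
Endpoint u = 6: the terms are on the order of 1/n³, so the series converges absolutely by comparison with the p-series (p = 3 > 1).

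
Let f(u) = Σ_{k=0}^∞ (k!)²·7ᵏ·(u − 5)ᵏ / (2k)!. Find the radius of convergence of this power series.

R = 4/7

The ratio of consecutive coefficients is (k+1)²/[(2k+1)·(2k+2)] · 7 → 7/4.
Hence the series converges for |u − 5| < 1/(7/4) = 4/7, so the radius of convergence is 4/7.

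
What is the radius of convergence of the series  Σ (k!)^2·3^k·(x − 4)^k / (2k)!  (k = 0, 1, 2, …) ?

R = 4/3

By the ratio test, |a_{k+1}/a_k| = (k+1)²/[(2k+1)·(2k+2)] · 3 → 3/4.
The series converges when 3/4 · |x − 4| < 1, giving R = 4/3.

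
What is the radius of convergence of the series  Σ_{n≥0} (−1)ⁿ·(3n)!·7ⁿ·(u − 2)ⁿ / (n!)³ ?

R = 1/189

The ratio of consecutive coefficients is (3n+1)·(3n+2)·(3n+3)/(n+1)³ · 7 → 189.
Convergence for |u − 2| · 189 < 1, i.e. |u − 2| < 1/189. So R = 1/189.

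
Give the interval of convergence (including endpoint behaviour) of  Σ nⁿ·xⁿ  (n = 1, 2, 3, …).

{0}

Applying the root test, |a_n|^(1/n) = n → ∞.
The root grows without bound, so R = 0 (convergence only at x = 0).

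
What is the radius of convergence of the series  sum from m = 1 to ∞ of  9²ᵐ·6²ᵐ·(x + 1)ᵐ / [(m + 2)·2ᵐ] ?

R = 1/1458

Apply the ratio test: |a_{m+1}| / |a_m| = [(m + 2)/((m+1) + 2)] · 81·36/2, which tends to 1458 as m → ∞.
Convergence for |x + 1| · 1458 < 1, i.e. |x + 1| < 1/1458. So R = 1/1458.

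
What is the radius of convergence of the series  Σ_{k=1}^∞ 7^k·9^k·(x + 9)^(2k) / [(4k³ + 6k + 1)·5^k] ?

R = √35/21

Ratio test: |a_{k+1}/a_k| = [(4k³ + 6k + 1)/(4(k+1)³ + 6(k+1) + 1)] · 7·9/5 → 63/5 as k → ∞.
Successive powers of (x + 9) differ by 2, so the series converges when |x + 9|² · 63/5 < 1, i.e. |x + 9| < √(5/63). So R = √35/21.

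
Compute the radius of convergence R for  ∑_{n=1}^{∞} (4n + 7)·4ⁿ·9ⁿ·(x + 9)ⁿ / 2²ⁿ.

By the ratio test, |a_{n+1}/a_n| = [(4(n+1) + 7)/(4n + 7)] · 4·9/4 → 9.
Hence the series converges for |x + 9| < 1/(9) = 1/9, so the radius of convergence is 1/9.

R = 1/9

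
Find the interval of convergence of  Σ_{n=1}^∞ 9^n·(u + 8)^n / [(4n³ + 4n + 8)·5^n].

[-77/9, -67/9]

Ratio test: |a_{n+1}/a_n| = [(4n³ + 4n + 8)/(4(n+1)³ + 4(n+1) + 8)] · 9/5 → 9/5 as n → ∞.
Thus R = 1/(9/5) = 5/9.
Check u = -67/9: absolute convergence follows by limit comparison with Σ 1/n³.
Check u = -77/9: absolute convergence follows by limit comparison with Σ 1/n³.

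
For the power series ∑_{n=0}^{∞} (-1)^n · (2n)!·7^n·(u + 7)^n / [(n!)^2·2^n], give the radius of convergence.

R = 1/14

Ratio test: |a_{n+1}/a_n| = (2n+1)·(2n+2)/(n+1)² · 7/2 → 14 as n → ∞.
Convergence for |u + 7| · 14 < 1, i.e. |u + 7| < 1/14. So R = 1/14.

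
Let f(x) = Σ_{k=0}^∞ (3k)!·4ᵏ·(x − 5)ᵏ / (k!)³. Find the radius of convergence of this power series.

R = 1/108

The ratio of consecutive coefficients is (3k+1)·(3k+2)·(3k+3)/(k+1)³ · 4 → 108.
Hence the series converges for |x − 5| < 1/(108) = 1/108, so the radius of convergence is 1/108.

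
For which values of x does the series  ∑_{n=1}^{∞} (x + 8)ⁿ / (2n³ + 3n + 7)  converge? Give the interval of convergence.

[-9, -7]

Ratio test: |a_{n+1}/a_n| = (2n³ + 3n + 7)/(2(n+1)³ + 3(n+1) + 7) → 1 as n → ∞.
So the series converges when |x + 8| < 1 and diverges when |x + 8| > 1; R = 1.
At x = -7: the terms are on the order of 1/n³, so the series converges absolutely by comparison with the p-series (p = 3 > 1).
At x = -9: the series is dominated by a constant times Σ 1/n³, which converges (p = 3 > 1).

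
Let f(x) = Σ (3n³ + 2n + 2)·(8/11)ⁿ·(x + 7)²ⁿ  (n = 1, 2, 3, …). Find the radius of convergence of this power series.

The ratio of consecutive coefficients is [(3(n+1)³ + 2(n+1) + 2)/(3n³ + 2n + 2)] · 8/11 → 8/11.
Writing y = (x + 7)², the series in y has radius 11/8, so |x + 7| < √(11/8) and R = √22/4.

R = √22/4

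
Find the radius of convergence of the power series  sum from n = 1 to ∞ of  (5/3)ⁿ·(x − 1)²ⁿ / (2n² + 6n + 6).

R = √15/5

Apply the ratio test: |a_{n+1}| / |a_n| = [(2n² + 6n + 6)/(2(n+1)² + 6(n+1) + 6)] · 5/3, which tends to 5/3 as n → ∞.
Successive powers of (x − 1) differ by 2, so the series converges when |x − 1|² · 5/3 < 1, i.e. |x − 1| < √(3/5). So R = √15/5.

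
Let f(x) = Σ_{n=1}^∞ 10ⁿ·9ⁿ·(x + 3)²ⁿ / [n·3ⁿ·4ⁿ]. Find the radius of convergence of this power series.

R = √30/15

Apply the ratio test: |a_{n+1}| / |a_n| = [n/(n+1)] · 10·9/(3·4), which tends to 15/2 as n → ∞.
Successive powers of (x + 3) differ by 2, so the series converges when |x + 3|² · 15/2 < 1, i.e. |x + 3| < √(2/15). So R = √30/15.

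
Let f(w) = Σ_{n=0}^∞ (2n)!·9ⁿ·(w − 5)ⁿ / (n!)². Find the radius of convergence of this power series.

R = 1/36

The ratio of consecutive coefficients is (2n+1)·(2n+2)/(n+1)² · 9 → 36.
Hence the series converges for |w − 5| < 1/(36) = 1/36, so the radius of convergence is 1/36.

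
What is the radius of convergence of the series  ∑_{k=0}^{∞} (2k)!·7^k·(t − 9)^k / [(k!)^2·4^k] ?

Ratio test: |a_{k+1}/a_k| = (2k+1)·(2k+2)/(k+1)² · 7/4 → 7 as k → ∞.
Thus R = 1/(7) = 1/7.

R = 1/7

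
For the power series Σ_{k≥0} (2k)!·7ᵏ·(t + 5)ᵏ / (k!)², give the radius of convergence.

R = 1/28

By the ratio test, |a_{k+1}/a_k| = (2k+1)·(2k+2)/(k+1)² · 7 → 28.
Convergence for |t + 5| · 28 < 1, i.e. |t + 5| < 1/28. So R = 1/28.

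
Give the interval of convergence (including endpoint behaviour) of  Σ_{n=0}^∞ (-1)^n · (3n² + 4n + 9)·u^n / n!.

By the ratio test, |a_{n+1}/a_n| = (3(n+1)² + 4(n+1) + 9)/(3n² + 4n + 9) · 1/(n+1) → 0.
The ratio tends to 0 regardless of u, hence R = ∞.

(−∞, ∞)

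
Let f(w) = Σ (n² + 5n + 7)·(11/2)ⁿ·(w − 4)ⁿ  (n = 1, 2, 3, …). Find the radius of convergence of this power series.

Apply the ratio test: |a_{n+1}| / |a_n| = [((n+1)² + 5(n+1) + 7)/(n² + 5n + 7)] · 11/2, which tends to 11/2 as n → ∞.
Convergence for |w − 4| · 11/2 < 1, i.e. |w − 4| < 2/11. So R = 2/11.

R = 2/11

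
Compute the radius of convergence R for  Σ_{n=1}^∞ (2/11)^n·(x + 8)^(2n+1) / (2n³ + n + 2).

The ratio of consecutive coefficients is [(2n³ + n + 2)/(2(n+1)³ + (n+1) + 2)] · 2/11 → 2/11.
Since the exponent of (x + 8) increases by 2 each term, convergence requires |x + 8|² < 11/2, hence R = √22/2.

R = √22/2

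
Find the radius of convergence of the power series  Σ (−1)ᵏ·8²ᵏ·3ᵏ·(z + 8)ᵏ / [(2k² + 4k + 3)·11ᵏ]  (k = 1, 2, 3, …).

R = 11/192

Apply the ratio test: |a_{k+1}| / |a_k| = [(2k² + 4k + 3)/(2(k+1)² + 4(k+1) + 3)] · 64·3/11, which tends to 192/11 as k → ∞.
Hence the series converges for |z + 8| < 1/(192/11) = 11/192, so the radius of convergence is 11/192.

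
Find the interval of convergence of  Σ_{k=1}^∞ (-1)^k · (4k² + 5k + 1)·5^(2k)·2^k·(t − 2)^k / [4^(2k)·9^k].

The ratio of consecutive coefficients is [(4(k+1)² + 5(k+1) + 1)/(4k² + 5k + 1)] · 25·2/(16·9) → 25/72.
Thus R = 1/(25/72) = 72/25.
Endpoint t = 122/25: the terms have absolute value of order k², which does not tend to 0, so the series diverges by the divergence test.
At t = -22/25: the terms have absolute value of order k², which does not tend to 0, so the series diverges by the divergence test.

(-22/25, 122/25)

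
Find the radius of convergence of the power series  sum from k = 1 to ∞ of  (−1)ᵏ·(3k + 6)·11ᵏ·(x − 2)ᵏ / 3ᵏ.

R = 3/11

The ratio of consecutive coefficients is [(3(k+1) + 6)/(3k + 6)] · 11/3 → 11/3.
Thus R = 1/(11/3) = 3/11.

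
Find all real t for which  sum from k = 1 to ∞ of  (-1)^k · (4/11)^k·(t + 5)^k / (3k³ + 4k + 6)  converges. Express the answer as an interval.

[-31/4, -9/4]

The ratio of consecutive coefficients is [(3k³ + 4k + 6)/(3(k+1)³ + 4(k+1) + 6)] · 4/11 → 4/11.
Hence the series converges for |t + 5| < 1/(4/11) = 11/4, so the radius of convergence is 11/4.
Endpoint t = -9/4: absolute convergence follows by limit comparison with Σ 1/k³.
At t = -31/4: the terms are on the order of 1/k³, so the series converges absolutely by comparison with the p-series (p = 3 > 1).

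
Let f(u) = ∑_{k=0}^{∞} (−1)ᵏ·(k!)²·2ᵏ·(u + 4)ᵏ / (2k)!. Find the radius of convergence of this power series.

R = 2

Ratio test: |a_{k+1}/a_k| = (k+1)²/[(2k+1)·(2k+2)] · 2 → 1/2 as k → ∞.
The series converges when 1/2 · |u + 4| < 1, giving R = 2.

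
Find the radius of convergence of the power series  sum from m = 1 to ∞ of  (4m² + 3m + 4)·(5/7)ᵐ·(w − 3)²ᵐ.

R = √35/5

Apply the ratio test: |a_{m+1}| / |a_m| = [(4(m+1)² + 3(m+1) + 4)/(4m² + 3m + 4)] · 5/7, which tends to 5/7 as m → ∞.
Writing y = (w − 3)², the series in y has radius 7/5, so |w − 3| < √(7/5) and R = √35/5.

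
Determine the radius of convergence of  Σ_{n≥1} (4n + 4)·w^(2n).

The ratio of consecutive coefficients is (4(n+1) + 4)/(4n + 4) → 1.
Successive powers of w differ by 2, so the series converges when |w|² · 1 < 1, i.e. |w| < √(1) = 1. So R = 1.

R = 1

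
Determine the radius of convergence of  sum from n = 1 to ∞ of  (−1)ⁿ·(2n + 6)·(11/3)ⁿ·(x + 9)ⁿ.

Ratio test: |a_{n+1}/a_n| = [(2(n+1) + 6)/(2n + 6)] · 11/3 → 11/3 as n → ∞.
Hence the series converges for |x + 9| < 1/(11/3) = 3/11, so the radius of convergence is 3/11.

R = 3/11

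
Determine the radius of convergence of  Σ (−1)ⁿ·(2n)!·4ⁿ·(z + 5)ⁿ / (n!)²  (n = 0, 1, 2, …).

R = 1/16

By the ratio test, |a_{n+1}/a_n| = (2n+1)·(2n+2)/(n+1)² · 4 → 16.
Convergence for |z + 5| · 16 < 1, i.e. |z + 5| < 1/16. So R = 1/16.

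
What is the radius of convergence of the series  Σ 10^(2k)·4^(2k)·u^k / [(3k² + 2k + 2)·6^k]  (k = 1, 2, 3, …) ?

R = 3/800

By the ratio test, |a_{k+1}/a_k| = [(3k² + 2k + 2)/(3(k+1)² + 2(k+1) + 2)] · 100·16/6 → 800/3.
Convergence for |u| · 800/3 < 1, i.e. |u| < 3/800. So R = 3/800.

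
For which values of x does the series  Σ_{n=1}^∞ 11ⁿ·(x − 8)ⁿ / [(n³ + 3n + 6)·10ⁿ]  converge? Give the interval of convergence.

[78/11, 98/11]

The ratio of consecutive coefficients is [(n³ + 3n + 6)/((n+1)³ + 3(n+1) + 6)] · 11/10 → 11/10.
Thus R = 1/(11/10) = 10/11.
Endpoint x = 98/11: absolute convergence follows by limit comparison with Σ 1/n³.
When x = 78/11, absolute convergence follows by limit comparison with Σ 1/n³.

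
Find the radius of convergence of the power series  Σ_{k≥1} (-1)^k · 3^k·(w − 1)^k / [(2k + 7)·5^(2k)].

By the ratio test, |a_{k+1}/a_k| = [(2k + 7)/(2(k+1) + 7)] · 3/25 → 3/25.
Hence the series converges for |w − 1| < 1/(3/25) = 25/3, so the radius of convergence is 25/3.

R = 25/3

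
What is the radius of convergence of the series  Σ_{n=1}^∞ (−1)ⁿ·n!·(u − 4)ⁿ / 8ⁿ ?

R = 0

Ratio test: |a_{n+1}/a_n| = (n+1) · 1/8 → ∞ as n → ∞.
The ratio grows without bound, so the series diverges whenever (u − 4) ≠ 0; it converges only at u = 4. R = 0.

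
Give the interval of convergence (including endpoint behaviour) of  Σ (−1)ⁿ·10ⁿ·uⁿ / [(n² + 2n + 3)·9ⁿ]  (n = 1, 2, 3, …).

Ratio test: |a_{n+1}/a_n| = [(n² + 2n + 3)/((n+1)² + 2(n+1) + 3)] · 10/9 → 10/9 as n → ∞.
Thus R = 1/(10/9) = 9/10.
When u = 9/10, absolute convergence follows by limit comparison with Σ 1/n².
When u = -9/10, absolute convergence follows by limit comparison with Σ 1/n².

[-9/10, 9/10]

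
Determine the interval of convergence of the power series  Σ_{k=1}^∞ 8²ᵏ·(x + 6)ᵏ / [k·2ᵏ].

[-193/32, -191/32)

Apply the ratio test: |a_{k+1}| / |a_k| = [k/(k+1)] · 64/2, which tends to 32 as k → ∞.
Thus R = 1/(32) = 1/32.
Endpoint x = -191/32: the terms are asymptotic to a nonzero constant times 1/k, so the series diverges by limit comparison with Σ 1/k.
At x = -193/32: the terms alternate in sign and decrease monotonically to 0 in absolute value (size ~ c/k), so the alternating series test gives convergence.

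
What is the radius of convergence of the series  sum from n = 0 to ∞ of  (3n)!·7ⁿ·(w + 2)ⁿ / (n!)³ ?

R = 1/189

By the ratio test, |a_{n+1}/a_n| = (3n+1)·(3n+2)·(3n+3)/(n+1)³ · 7 → 189.
Thus R = 1/(189) = 1/189.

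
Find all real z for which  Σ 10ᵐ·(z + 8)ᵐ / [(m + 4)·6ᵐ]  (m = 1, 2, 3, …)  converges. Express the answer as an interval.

[-43/5, -37/5)

Apply the ratio test: |a_{m+1}| / |a_m| = [(m + 4)/((m+1) + 4)] · 10/6, which tends to 5/3 as m → ∞.
Thus R = 1/(5/3) = 3/5.
Endpoint z = -37/5: comparison with the harmonic series Σ 1/m shows the series diverges.
Check z = -43/5: the terms alternate in sign and decrease monotonically to 0 in absolute value (size ~ c/m), so the alternating series test gives convergence.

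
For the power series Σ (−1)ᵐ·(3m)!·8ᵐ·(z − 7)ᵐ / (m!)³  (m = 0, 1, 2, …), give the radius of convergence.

R = 1/216

By the ratio test, |a_{m+1}/a_m| = (3m+1)·(3m+2)·(3m+3)/(m+1)³ · 8 → 216.
Thus R = 1/(216) = 1/216.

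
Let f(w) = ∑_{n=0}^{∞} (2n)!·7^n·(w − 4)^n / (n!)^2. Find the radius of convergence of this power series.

By the ratio test, |a_{n+1}/a_n| = (2n+1)·(2n+2)/(n+1)² · 7 → 28.
The series converges when 28 · |w − 4| < 1, giving R = 1/28.

R = 1/28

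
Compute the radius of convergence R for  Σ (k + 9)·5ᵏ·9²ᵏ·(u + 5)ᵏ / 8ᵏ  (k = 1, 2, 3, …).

Ratio test: |a_{k+1}/a_k| = [((k+1) + 9)/(k + 9)] · 5·81/8 → 405/8 as k → ∞.
Convergence for |u + 5| · 405/8 < 1, i.e. |u + 5| < 8/405. So R = 8/405.

R = 8/405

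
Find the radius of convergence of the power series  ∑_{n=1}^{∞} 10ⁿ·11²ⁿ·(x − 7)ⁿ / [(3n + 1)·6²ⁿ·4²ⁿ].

R = 288/605

Ratio test: |a_{n+1}/a_n| = [(3n + 1)/(3(n+1) + 1)] · 10·121/(36·16) → 605/288 as n → ∞.
Hence the series converges for |x − 7| < 1/(605/288) = 288/605, so the radius of convergence is 288/605.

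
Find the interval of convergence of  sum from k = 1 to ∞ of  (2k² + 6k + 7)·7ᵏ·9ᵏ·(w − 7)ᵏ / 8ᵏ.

(433/63, 449/63)

The ratio of consecutive coefficients is [(2(k+1)² + 6(k+1) + 7)/(2k² + 6k + 7)] · 7·9/8 → 63/8.
Convergence for |w − 7| · 63/8 < 1, i.e. |w − 7| < 8/63. So R = 8/63.
Endpoint w = 449/63: the terms have absolute value of order k², which does not tend to 0, so the series diverges by the divergence test.
When w = 433/63, the terms have absolute value of order k², which does not tend to 0, so the series diverges by the divergence test.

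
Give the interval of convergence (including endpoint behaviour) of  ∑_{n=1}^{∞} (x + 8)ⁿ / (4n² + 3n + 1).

[-9, -7]

The ratio of consecutive coefficients is (4n² + 3n + 1)/(4(n+1)² + 3(n+1) + 1) → 1.
Convergence for |x + 8| < 1, so R = 1.
At x = -7: absolute convergence follows by limit comparison with Σ 1/n².
At x = -9: absolute convergence follows by limit comparison with Σ 1/n².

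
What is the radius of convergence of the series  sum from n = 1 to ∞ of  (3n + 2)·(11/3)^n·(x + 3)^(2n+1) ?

R = √33/11

The ratio of consecutive coefficients is [(3(n+1) + 2)/(3n + 2)] · 11/3 → 11/3.
Successive powers of (x + 3) differ by 2, so the series converges when |x + 3|² · 11/3 < 1, i.e. |x + 3| < √(3/11). So R = √33/11.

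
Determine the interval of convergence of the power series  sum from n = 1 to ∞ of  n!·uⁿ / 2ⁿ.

Ratio test: |a_{n+1}/a_n| = (n+1) · 1/2 → ∞ as n → ∞.
The terms grow without bound for any u ≠ 0, so R = 0 (convergence only at u = 0).

{0}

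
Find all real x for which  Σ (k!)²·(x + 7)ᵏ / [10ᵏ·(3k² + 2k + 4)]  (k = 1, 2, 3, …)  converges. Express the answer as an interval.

By the ratio test, |a_{k+1}/a_k| = (k+1)² · 1/10 · (3k² + 2k + 4)/(3(k+1)² + 2(k+1) + 4) → ∞.
Since the ratio → ∞, the series diverges for every x ≠ -7, and R = 0.

{-7}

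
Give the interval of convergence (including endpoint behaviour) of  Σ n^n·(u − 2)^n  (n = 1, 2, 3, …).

Applying the root test, |a_n|^(1/n) = n → ∞.
The root grows without bound, so R = 0 (convergence only at u = 2).

{2}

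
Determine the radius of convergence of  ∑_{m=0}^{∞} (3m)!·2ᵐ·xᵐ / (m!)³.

R = 1/54

Apply the ratio test: |a_{m+1}| / |a_m| = (3m+1)·(3m+2)·(3m+3)/(m+1)³ · 2, which tends to 54 as m → ∞.
Thus R = 1/(54) = 1/54.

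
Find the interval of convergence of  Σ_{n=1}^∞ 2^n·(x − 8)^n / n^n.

Root test: |a_n|^(1/n) = 2/n → 0.
Since the n-th root of |a_n| tends to 0, the series converges for all real x; R = ∞.

(−∞, ∞)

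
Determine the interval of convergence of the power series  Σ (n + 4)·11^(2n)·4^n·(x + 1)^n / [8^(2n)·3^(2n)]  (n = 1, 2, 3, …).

(-265/121, 23/121)

By the ratio test, |a_{n+1}/a_n| = [((n+1) + 4)/(n + 4)] · 121·4/(64·9) → 121/144.
Hence the series converges for |x + 1| < 1/(121/144) = 144/121, so the radius of convergence is 144/121.
Endpoint x = 23/121: the terms do not tend to 0, so the series diverges.
When x = -265/121, the terms have absolute value of order n, which does not tend to 0, so the series diverges by the divergence test.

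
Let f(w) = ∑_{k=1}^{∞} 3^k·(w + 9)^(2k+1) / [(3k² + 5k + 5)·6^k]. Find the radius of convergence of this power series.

R = √2

The ratio of consecutive coefficients is [(3k² + 5k + 5)/(3(k+1)² + 5(k+1) + 5)] · 3/6 → 1/2.
Since the exponent of (w + 9) increases by 2 each term, convergence requires |w + 9|² < 2, hence R = √2.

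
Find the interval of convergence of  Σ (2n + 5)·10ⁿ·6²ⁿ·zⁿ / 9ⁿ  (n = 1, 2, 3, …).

The ratio of consecutive coefficients is [(2(n+1) + 5)/(2n + 5)] · 10·36/9 → 40.
Hence the series converges for |z| < 1/(40) = 1/40, so the radius of convergence is 1/40.
When z = 1/40, the terms have absolute value of order n, which does not tend to 0, so the series diverges by the divergence test.
Check z = -1/40: the n-th term does not approach 0; divergence by the term test.

(-1/40, 1/40)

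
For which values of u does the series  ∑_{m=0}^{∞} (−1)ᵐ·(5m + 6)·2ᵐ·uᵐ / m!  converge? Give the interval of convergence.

(−∞, ∞)

By the ratio test, |a_{m+1}/a_m| = (5(m+1) + 6)/(5m + 6) · 2 · 1/(m+1) → 0.
The ratio tends to 0 regardless of u, hence R = ∞.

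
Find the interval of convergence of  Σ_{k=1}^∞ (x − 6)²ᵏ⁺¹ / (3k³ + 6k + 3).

[5, 7]

Apply the ratio test: |a_{k+1}| / |a_k| = (3k³ + 6k + 3)/(3(k+1)³ + 6(k+1) + 3), which tends to 1 as k → ∞.
Writing y = (x − 6)², the series in y has radius 1, so |x − 6| < √(1) = 1 and R = 1.
At x = 7: absolute convergence follows by limit comparison with Σ 1/k³.
Endpoint x = 5: the terms are on the order of 1/k³, so the series converges absolutely by comparison with the p-series (p = 3 > 1).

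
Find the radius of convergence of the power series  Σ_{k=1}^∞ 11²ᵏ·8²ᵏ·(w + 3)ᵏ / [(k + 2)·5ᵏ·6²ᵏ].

Apply the ratio test: |a_{k+1}| / |a_k| = [(k + 2)/((k+1) + 2)] · 121·64/(5·36), which tends to 1936/45 as k → ∞.
Hence the series converges for |w + 3| < 1/(1936/45) = 45/1936, so the radius of convergence is 45/1936.

R = 45/1936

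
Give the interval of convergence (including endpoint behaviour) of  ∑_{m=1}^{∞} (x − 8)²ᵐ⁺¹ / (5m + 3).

The ratio of consecutive coefficients is (5m + 3)/(5(m+1) + 3) → 1.
Successive powers of (x − 8) differ by 2, so the series converges when |x − 8|² · 1 < 1, i.e. |x − 8| < √(1) = 1. So R = 1.
Endpoint x = 9: comparison with the harmonic series Σ 1/m shows the series diverges.
When x = 7, comparison with the harmonic series Σ 1/m shows the series diverges.

(7, 9)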